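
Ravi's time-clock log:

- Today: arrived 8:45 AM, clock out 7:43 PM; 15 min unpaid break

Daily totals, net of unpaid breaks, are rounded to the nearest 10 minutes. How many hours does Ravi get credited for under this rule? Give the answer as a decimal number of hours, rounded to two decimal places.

10.67 hours

Today: 8:45 AM–7:43 PM = 10 h 58 min − 15 min = 10 h 43 min → rounds to 10 h 40 min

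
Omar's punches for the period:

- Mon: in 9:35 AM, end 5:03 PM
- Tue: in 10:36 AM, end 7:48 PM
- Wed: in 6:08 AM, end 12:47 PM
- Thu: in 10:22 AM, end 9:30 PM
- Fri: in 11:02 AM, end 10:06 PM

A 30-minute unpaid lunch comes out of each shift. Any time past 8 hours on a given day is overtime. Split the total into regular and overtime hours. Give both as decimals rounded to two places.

Mon: 9:35 AM–5:03 PM = 7 h 28 min; less 30 min break → 6 h 58 min
Tue: 10:36 AM–7:48 PM = 9 h 12 min; less 30 min break → 8 h 42 min
Wed: 6:08 AM–12:47 PM = 6 h 39 min; less 30 min break → 6 h 9 min
Thu: 10:22 AM–9:30 PM = 11 h 8 min; less 30 min break → 10 h 38 min
Fri: 11:02 AM–10:06 PM = 11 h 4 min; less 30 min break → 10 h 34 min
Mon reg 6 h 58 min / OT 0 h 0 min; Tue reg 8 h 0 min / OT 0 h 42 min; Wed reg 6 h 9 min / OT 0 h 0 min; Thu reg 8 h 0 min / OT 2 h 38 min; Fri reg 8 h 0 min / OT 2 h 34 min.
Totals: regular 37 h 7 min, overtime 5 h 54 min.

Regular 37.12 hours, overtime 5.90 hours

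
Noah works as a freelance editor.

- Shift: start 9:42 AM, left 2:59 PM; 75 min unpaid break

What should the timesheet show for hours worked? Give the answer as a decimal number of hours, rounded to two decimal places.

4.03 hours

Shift: 9:42 AM–2:59 PM = 5 h 17 min; less 75 min break → 4 h 2 min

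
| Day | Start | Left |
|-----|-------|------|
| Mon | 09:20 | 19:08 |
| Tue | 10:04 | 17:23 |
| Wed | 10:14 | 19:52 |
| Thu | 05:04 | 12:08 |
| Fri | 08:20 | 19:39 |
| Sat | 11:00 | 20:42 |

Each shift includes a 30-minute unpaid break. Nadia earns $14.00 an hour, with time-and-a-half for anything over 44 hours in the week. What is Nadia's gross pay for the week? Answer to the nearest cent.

Mon: 09:20–19:08 = 9 h 48 min; less 30 min break → 9 h 18 min
Tue: 10:04–17:23 = 7 h 19 min; less 30 min break → 6 h 49 min
Wed: 10:14–19:52 = 9 h 38 min; less 30 min break → 9 h 8 min
Thu: 05:04–12:08 = 7 h 4 min; less 30 min break → 6 h 34 min
Fri: 08:20–19:39 = 11 h 19 min; less 30 min break → 10 h 49 min
Sat: 11:00–20:42 = 9 h 42 min; less 30 min break → 9 h 12 min
Total worked: 51 h 50 min = 3110 min.
Regular 44 h 0 min = 2640 min at $14.00/h; overtime 7 h 50 min = 470 min at $21.00/h.
Pay = (2640 × $14.00 + 470 × $21.00) ÷ 60 = $780.50.

$780.50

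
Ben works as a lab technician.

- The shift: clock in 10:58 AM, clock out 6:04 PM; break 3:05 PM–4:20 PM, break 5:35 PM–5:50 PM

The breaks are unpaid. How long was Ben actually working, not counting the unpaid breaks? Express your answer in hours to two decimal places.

The shift: 10:58 AM–6:04 PM = 7 h 6 min; less 90 min break → 5 h 36 min

5.60 hours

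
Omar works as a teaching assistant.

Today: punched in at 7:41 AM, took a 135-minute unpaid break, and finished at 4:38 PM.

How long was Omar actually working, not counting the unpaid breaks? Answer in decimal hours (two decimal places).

Today: 7:41 AM–4:38 PM = 8 h 57 min; less 135 min break → 6 h 42 min

6.70 hours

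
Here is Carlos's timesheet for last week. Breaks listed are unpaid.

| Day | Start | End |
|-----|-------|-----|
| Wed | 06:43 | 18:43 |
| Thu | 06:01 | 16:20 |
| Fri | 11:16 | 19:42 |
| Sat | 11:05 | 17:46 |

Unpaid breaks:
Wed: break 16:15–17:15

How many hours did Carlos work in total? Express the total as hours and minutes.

36 h 26 min

Wed: 06:43–18:43 = 12 h 0 min; less 60 min break → 11 h 0 min
Thu: 06:01–16:20 = 10 h 19 min
Fri: 11:16–19:42 = 8 h 26 min
Sat: 11:05–17:46 = 6 h 41 min
Total: 11 h 0 min + 10 h 19 min + 8 h 26 min + 6 h 41 min = 36 h 26 min.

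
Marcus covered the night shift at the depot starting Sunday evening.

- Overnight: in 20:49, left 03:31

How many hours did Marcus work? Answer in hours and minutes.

6 h 42 min

Overnight: 20:49 → midnight = 3 h 11 min; midnight → 03:31 = 3 h 31 min; span 6 h 42 min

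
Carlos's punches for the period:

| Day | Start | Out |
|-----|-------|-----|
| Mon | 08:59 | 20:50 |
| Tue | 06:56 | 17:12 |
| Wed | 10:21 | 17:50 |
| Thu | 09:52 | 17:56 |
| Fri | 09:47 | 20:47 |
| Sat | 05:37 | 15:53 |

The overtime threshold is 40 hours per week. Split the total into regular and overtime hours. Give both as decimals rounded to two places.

Regular 40.00 hours, overtime 18.93 hours

Mon: 08:59–20:50 = 11 h 51 min
Tue: 06:56–17:12 = 10 h 16 min
Wed: 10:21–17:50 = 7 h 29 min
Thu: 09:52–17:56 = 8 h 4 min
Fri: 09:47–20:47 = 11 h 0 min
Sat: 05:37–15:53 = 10 h 16 min
Total worked: 58 h 56 min = 58.93 h.
Threshold 40 h → overtime 18 h 56 min, regular 40 h 0 min.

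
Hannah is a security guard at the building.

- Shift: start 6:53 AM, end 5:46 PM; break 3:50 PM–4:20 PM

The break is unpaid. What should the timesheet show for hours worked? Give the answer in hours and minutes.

Shift: 6:53 AM–5:46 PM = 10 h 53 min; less 30 min break → 10 h 23 min

10 h 23 min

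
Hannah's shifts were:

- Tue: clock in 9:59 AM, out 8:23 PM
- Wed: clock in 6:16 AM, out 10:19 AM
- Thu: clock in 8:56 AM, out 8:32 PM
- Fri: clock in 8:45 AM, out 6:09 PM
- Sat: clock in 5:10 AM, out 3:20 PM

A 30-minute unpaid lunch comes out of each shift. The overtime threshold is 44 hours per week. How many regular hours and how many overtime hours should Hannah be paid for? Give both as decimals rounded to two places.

Regular 43.12 hours, overtime 0.00 hours

Tue: 9:59 AM–8:23 PM = 10 h 24 min; less 30 min break → 9 h 54 min
Wed: 6:16 AM–10:19 AM = 4 h 3 min; less 30 min break → 3 h 33 min
Thu: 8:56 AM–8:32 PM = 11 h 36 min; less 30 min break → 11 h 6 min
Fri: 8:45 AM–6:09 PM = 9 h 24 min; less 30 min break → 8 h 54 min
Sat: 5:10 AM–3:20 PM = 10 h 10 min; less 30 min break → 9 h 40 min
Total worked: 43 h 7 min = 43.12 h.
Threshold 44 h → overtime 0 h 0 min, regular 43 h 7 min.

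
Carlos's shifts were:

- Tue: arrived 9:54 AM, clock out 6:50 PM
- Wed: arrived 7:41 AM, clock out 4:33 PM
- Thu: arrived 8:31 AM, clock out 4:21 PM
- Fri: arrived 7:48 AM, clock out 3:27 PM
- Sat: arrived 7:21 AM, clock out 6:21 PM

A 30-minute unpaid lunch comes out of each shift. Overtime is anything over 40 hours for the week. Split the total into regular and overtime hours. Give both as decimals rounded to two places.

Regular 40.00 hours, overtime 1.78 hours

Tue: 9:54 AM–6:50 PM = 8 h 56 min; less 30 min break → 8 h 26 min
Wed: 7:41 AM–4:33 PM = 8 h 52 min; less 30 min break → 8 h 22 min
Thu: 8:31 AM–4:21 PM = 7 h 50 min; less 30 min break → 7 h 20 min
Fri: 7:48 AM–3:27 PM = 7 h 39 min; less 30 min break → 7 h 9 min
Sat: 7:21 AM–6:21 PM = 11 h 0 min; less 30 min break → 10 h 30 min
Total worked: 41 h 47 min = 41.78 h.
Threshold 40 h → overtime 1 h 47 min, regular 40 h 0 min.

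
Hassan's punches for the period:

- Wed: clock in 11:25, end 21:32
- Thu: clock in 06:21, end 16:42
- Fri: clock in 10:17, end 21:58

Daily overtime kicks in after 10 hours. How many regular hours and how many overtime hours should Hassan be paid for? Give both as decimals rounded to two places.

Wed: 11:25–21:32 = 10 h 7 min
Thu: 06:21–16:42 = 10 h 21 min
Fri: 10:17–21:58 = 11 h 41 min
Wed reg 10 h 0 min / OT 0 h 7 min; Thu reg 10 h 0 min / OT 0 h 21 min; Fri reg 10 h 0 min / OT 1 h 41 min.
Totals: regular 30 h 0 min, overtime 2 h 9 min.

Regular 30.00 hours, overtime 2.15 hours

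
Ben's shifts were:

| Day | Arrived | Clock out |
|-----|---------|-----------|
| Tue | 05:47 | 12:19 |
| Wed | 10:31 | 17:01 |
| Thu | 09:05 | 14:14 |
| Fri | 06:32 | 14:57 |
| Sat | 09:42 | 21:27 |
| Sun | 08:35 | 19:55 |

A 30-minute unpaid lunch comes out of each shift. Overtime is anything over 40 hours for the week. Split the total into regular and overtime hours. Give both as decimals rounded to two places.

Tue: 05:47–12:19 = 6 h 32 min; less 30 min break → 6 h 2 min
Wed: 10:31–17:01 = 6 h 30 min; less 30 min break → 6 h 0 min
Thu: 09:05–14:14 = 5 h 9 min; less 30 min break → 4 h 39 min
Fri: 06:32–14:57 = 8 h 25 min; less 30 min break → 7 h 55 min
Sat: 09:42–21:27 = 11 h 45 min; less 30 min break → 11 h 15 min
Sun: 08:35–19:55 = 11 h 20 min; less 30 min break → 10 h 50 min
Total worked: 46 h 41 min = 46.68 h.
Threshold 40 h → overtime 6 h 41 min, regular 40 h 0 min.

Regular 40.00 hours, overtime 6.68 hours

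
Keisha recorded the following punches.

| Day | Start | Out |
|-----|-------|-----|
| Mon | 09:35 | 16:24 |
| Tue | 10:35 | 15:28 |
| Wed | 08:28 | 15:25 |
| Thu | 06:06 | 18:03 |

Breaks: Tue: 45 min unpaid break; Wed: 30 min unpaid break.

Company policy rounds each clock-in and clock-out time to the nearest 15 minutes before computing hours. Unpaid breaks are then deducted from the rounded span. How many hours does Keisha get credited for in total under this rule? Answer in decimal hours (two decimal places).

Mon: in 09:35→09:30, out 16:24→16:30; 7 h 0 min
Tue: in 10:35→10:30, out 15:28→15:30; 5 h 0 min − 45 min = 4 h 15 min
Wed: in 08:28→08:30, out 15:25→15:30; 7 h 0 min − 30 min = 6 h 30 min
Thu: in 06:06→06:00, out 18:03→18:00; 12 h 0 min
Total credited: 29 h 45 min.

29.75 hours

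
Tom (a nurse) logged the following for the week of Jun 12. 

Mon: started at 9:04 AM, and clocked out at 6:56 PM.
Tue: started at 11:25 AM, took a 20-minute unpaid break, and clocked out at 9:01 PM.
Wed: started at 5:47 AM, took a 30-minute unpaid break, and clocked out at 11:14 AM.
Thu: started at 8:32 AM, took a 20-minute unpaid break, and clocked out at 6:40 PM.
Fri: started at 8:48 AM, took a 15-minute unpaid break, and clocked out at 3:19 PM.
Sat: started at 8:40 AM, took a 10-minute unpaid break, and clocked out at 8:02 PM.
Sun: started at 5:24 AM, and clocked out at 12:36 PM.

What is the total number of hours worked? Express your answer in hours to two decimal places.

58.55 hours

Mon: 9:04 AM–6:56 PM = 9 h 52 min
Tue: 11:25 AM–9:01 PM = 9 h 36 min; less 20 min break → 9 h 16 min
Wed: 5:47 AM–11:14 AM = 5 h 27 min; less 30 min break → 4 h 57 min
Thu: 8:32 AM–6:40 PM = 10 h 8 min; less 20 min break → 9 h 48 min
Fri: 8:48 AM–3:19 PM = 6 h 31 min; less 15 min break → 6 h 16 min
Sat: 8:40 AM–8:02 PM = 11 h 22 min; less 10 min break → 11 h 12 min
Sun: 5:24 AM–12:36 PM = 7 h 12 min
Total: 9 h 52 min + 9 h 16 min + 4 h 57 min + 9 h 48 min + 6 h 16 min + 11 h 12 min + 7 h 12 min = 58 h 33 min.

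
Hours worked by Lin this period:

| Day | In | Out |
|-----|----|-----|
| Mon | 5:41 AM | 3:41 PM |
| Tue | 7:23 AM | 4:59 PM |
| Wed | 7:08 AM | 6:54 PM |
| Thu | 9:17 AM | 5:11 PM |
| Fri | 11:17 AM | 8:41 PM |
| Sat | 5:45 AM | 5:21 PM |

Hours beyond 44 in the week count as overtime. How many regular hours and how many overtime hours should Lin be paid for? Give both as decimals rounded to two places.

Mon: 5:41 AM–3:41 PM = 10 h 0 min
Tue: 7:23 AM–4:59 PM = 9 h 36 min
Wed: 7:08 AM–6:54 PM = 11 h 46 min
Thu: 9:17 AM–5:11 PM = 7 h 54 min
Fri: 11:17 AM–8:41 PM = 9 h 24 min
Sat: 5:45 AM–5:21 PM = 11 h 36 min
Total worked: 60 h 16 min = 60.27 h.
Threshold 44 h → overtime 16 h 16 min, regular 44 h 0 min.

Regular 44.00 hours, overtime 16.27 hours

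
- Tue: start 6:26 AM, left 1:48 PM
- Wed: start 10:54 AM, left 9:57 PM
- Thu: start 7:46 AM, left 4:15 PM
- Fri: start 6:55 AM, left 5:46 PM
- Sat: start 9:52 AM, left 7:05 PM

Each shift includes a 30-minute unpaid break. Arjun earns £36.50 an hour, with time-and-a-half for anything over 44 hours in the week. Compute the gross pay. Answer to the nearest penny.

Tue: 6:26 AM–1:48 PM = 7 h 22 min; less 30 min break → 6 h 52 min
Wed: 10:54 AM–9:57 PM = 11 h 3 min; less 30 min break → 10 h 33 min
Thu: 7:46 AM–4:15 PM = 8 h 29 min; less 30 min break → 7 h 59 min
Fri: 6:55 AM–5:46 PM = 10 h 51 min; less 30 min break → 10 h 21 min
Sat: 9:52 AM–7:05 PM = 9 h 13 min; less 30 min break → 8 h 43 min
Total worked: 44 h 28 min = 2668 min.
Regular 44 h 0 min = 2640 min at £36.50/h; overtime 0 h 28 min = 28 min at £54.75/h.
Pay = (2640 × £36.50 + 28 × £54.75) ÷ 60 = £1631.55.

£1631.55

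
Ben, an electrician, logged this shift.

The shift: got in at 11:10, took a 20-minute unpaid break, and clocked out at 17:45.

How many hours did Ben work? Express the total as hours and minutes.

The shift: 11:10–17:45 = 6 h 35 min; less 20 min break → 6 h 15 min

6 h 15 min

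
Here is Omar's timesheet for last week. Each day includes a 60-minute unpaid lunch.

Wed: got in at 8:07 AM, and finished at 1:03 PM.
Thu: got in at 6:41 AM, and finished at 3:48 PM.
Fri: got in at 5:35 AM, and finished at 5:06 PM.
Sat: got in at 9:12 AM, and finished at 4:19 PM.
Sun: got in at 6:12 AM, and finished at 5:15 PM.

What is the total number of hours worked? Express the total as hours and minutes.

Wed: 8:07 AM–1:03 PM = 4 h 56 min; less 60 min break → 3 h 56 min
Thu: 6:41 AM–3:48 PM = 9 h 7 min; less 60 min break → 8 h 7 min
Fri: 5:35 AM–5:06 PM = 11 h 31 min; less 60 min break → 10 h 31 min
Sat: 9:12 AM–4:19 PM = 7 h 7 min; less 60 min break → 6 h 7 min
Sun: 6:12 AM–5:15 PM = 11 h 3 min; less 60 min break → 10 h 3 min
Total: 3 h 56 min + 8 h 7 min + 10 h 31 min + 6 h 7 min + 10 h 3 min = 38 h 44 min.

38 h 44 min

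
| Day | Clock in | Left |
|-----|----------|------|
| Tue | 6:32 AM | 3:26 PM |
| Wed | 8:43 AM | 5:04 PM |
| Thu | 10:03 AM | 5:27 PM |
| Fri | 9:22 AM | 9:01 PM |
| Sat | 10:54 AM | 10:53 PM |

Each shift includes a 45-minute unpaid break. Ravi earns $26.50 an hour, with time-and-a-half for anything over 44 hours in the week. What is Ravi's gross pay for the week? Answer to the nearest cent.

Tue: 6:32 AM–3:26 PM = 8 h 54 min; less 45 min break → 8 h 9 min
Wed: 8:43 AM–5:04 PM = 8 h 21 min; less 45 min break → 7 h 36 min
Thu: 10:03 AM–5:27 PM = 7 h 24 min; less 45 min break → 6 h 39 min
Fri: 9:22 AM–9:01 PM = 11 h 39 min; less 45 min break → 10 h 54 min
Sat: 10:54 AM–10:53 PM = 11 h 59 min; less 45 min break → 11 h 14 min
Total worked: 44 h 32 min = 2672 min.
Regular 44 h 0 min = 2640 min at $26.50/h; overtime 0 h 32 min = 32 min at $39.75/h.
Pay = (2640 × $26.50 + 32 × $39.75) ÷ 60 = $1187.20.

$1187.20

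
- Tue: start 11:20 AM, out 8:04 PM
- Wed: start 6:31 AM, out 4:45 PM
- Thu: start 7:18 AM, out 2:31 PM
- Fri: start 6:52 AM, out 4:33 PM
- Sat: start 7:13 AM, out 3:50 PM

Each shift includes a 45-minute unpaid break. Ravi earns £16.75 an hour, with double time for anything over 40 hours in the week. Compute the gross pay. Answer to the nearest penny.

Tue: 11:20 AM–8:04 PM = 8 h 44 min; less 45 min break → 7 h 59 min
Wed: 6:31 AM–4:45 PM = 10 h 14 min; less 45 min break → 9 h 29 min
Thu: 7:18 AM–2:31 PM = 7 h 13 min; less 45 min break → 6 h 28 min
Fri: 6:52 AM–4:33 PM = 9 h 41 min; less 45 min break → 8 h 56 min
Sat: 7:13 AM–3:50 PM = 8 h 37 min; less 45 min break → 7 h 52 min
Total worked: 40 h 44 min = 2444 min.
Regular 40 h 0 min = 2400 min at £16.75/h; overtime 0 h 44 min = 44 min at £33.50/h.
Pay = (2400 × £16.75 + 44 × £33.50) ÷ 60 = £694.57.

£694.57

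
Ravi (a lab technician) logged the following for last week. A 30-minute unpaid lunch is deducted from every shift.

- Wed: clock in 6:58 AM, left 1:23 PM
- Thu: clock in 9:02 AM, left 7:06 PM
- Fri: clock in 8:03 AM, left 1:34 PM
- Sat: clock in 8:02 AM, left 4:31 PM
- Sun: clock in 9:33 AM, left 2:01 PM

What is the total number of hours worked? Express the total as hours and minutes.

Wed: 6:58 AM–1:23 PM = 6 h 25 min; less 30 min break → 5 h 55 min
Thu: 9:02 AM–7:06 PM = 10 h 4 min; less 30 min break → 9 h 34 min
Fri: 8:03 AM–1:34 PM = 5 h 31 min; less 30 min break → 5 h 1 min
Sat: 8:02 AM–4:31 PM = 8 h 29 min; less 30 min break → 7 h 59 min
Sun: 9:33 AM–2:01 PM = 4 h 28 min; less 30 min break → 3 h 58 min
Total: 5 h 55 min + 9 h 34 min + 5 h 1 min + 7 h 59 min + 3 h 58 min = 32 h 27 min.

32 h 27 min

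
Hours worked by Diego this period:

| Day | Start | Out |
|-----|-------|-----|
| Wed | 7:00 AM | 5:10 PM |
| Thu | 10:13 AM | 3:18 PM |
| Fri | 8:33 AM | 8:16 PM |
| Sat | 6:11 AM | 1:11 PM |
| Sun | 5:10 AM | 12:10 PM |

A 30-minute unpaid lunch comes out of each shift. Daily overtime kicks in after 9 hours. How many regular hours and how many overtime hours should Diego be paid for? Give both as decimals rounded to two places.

Wed: 7:00 AM–5:10 PM = 10 h 10 min; less 30 min break → 9 h 40 min
Thu: 10:13 AM–3:18 PM = 5 h 5 min; less 30 min break → 4 h 35 min
Fri: 8:33 AM–8:16 PM = 11 h 43 min; less 30 min break → 11 h 13 min
Sat: 6:11 AM–1:11 PM = 7 h 0 min; less 30 min break → 6 h 30 min
Sun: 5:10 AM–12:10 PM = 7 h 0 min; less 30 min break → 6 h 30 min
Wed reg 9 h 0 min / OT 0 h 40 min; Thu reg 4 h 35 min / OT 0 h 0 min; Fri reg 9 h 0 min / OT 2 h 13 min; Sat reg 6 h 30 min / OT 0 h 0 min; Sun reg 6 h 30 min / OT 0 h 0 min.
Totals: regular 35 h 35 min, overtime 2 h 53 min.

Regular 35.58 hours, overtime 2.88 hours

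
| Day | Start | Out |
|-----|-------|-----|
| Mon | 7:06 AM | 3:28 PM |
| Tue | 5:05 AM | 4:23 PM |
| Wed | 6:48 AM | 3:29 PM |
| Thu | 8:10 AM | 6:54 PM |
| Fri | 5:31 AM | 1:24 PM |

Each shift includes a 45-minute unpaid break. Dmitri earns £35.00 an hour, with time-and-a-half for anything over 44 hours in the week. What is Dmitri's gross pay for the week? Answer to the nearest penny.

£1512.58

Mon: 7:06 AM–3:28 PM = 8 h 22 min; less 45 min break → 7 h 37 min
Tue: 5:05 AM–4:23 PM = 11 h 18 min; less 45 min break → 10 h 33 min
Wed: 6:48 AM–3:29 PM = 8 h 41 min; less 45 min break → 7 h 56 min
Thu: 8:10 AM–6:54 PM = 10 h 44 min; less 45 min break → 9 h 59 min
Fri: 5:31 AM–1:24 PM = 7 h 53 min; less 45 min break → 7 h 8 min
Total worked: 43 h 13 min = 2593 min.
Regular 43 h 13 min = 2593 min at £35.00/h; overtime 0 h 0 min = 0 min at £52.50/h.
Pay = (2593 × £35.00 + 0 × £52.50) ÷ 60 = £1512.58.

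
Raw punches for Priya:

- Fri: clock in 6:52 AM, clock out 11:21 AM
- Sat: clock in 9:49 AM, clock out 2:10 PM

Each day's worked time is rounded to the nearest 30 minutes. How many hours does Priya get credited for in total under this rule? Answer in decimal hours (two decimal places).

Fri: 6:52 AM–11:21 AM = 4 h 29 min → rounds to 4 h 30 min
Sat: 9:49 AM–2:10 PM = 4 h 21 min → rounds to 4 h 30 min
Total credited: 9 h 0 min.

9.00 hours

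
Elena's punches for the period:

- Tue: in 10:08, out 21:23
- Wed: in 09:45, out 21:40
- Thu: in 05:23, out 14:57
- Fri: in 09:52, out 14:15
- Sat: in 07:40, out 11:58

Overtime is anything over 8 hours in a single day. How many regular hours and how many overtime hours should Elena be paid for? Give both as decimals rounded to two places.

Tue: 10:08–21:23 = 11 h 15 min
Wed: 09:45–21:40 = 11 h 55 min
Thu: 05:23–14:57 = 9 h 34 min
Fri: 09:52–14:15 = 4 h 23 min
Sat: 07:40–11:58 = 4 h 18 min
Tue reg 8 h 0 min / OT 3 h 15 min; Wed reg 8 h 0 min / OT 3 h 55 min; Thu reg 8 h 0 min / OT 1 h 34 min; Fri reg 4 h 23 min / OT 0 h 0 min; Sat reg 4 h 18 min / OT 0 h 0 min.
Totals: regular 32 h 41 min, overtime 8 h 44 min.

Regular 32.68 hours, overtime 8.73 hours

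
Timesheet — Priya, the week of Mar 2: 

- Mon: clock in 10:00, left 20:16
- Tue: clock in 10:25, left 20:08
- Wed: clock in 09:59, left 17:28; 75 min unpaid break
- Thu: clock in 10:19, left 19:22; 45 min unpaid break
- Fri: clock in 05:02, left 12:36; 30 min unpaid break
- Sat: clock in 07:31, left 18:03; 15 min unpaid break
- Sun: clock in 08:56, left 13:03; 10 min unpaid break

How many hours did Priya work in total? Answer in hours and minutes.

Mon: 10:00–20:16 = 10 h 16 min
Tue: 10:25–20:08 = 9 h 43 min
Wed: 09:59–17:28 = 7 h 29 min; less 75 min break → 6 h 14 min
Thu: 10:19–19:22 = 9 h 3 min; less 45 min break → 8 h 18 min
Fri: 05:02–12:36 = 7 h 34 min; less 30 min break → 7 h 4 min
Sat: 07:31–18:03 = 10 h 32 min; less 15 min break → 10 h 17 min
Sun: 08:56–13:03 = 4 h 7 min; less 10 min break → 3 h 57 min
Total: 10 h 16 min + 9 h 43 min + 6 h 14 min + 8 h 18 min + 7 h 4 min + 10 h 17 min + 3 h 57 min = 55 h 49 min.

55 h 49 min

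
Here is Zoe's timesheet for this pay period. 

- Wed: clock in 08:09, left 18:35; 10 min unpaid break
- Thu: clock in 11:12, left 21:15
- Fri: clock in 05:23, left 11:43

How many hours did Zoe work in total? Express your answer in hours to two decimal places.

Wed: 08:09–18:35 = 10 h 26 min; less 10 min break → 10 h 16 min
Thu: 11:12–21:15 = 10 h 3 min
Fri: 05:23–11:43 = 6 h 20 min
Total: 10 h 16 min + 10 h 3 min + 6 h 20 min = 26 h 39 min.

26.65 hours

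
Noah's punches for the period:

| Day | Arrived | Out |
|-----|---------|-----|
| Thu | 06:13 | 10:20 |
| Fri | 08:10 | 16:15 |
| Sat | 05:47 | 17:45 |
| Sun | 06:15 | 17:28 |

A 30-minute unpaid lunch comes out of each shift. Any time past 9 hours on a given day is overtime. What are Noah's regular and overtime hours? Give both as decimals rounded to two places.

Thu: 06:13–10:20 = 4 h 7 min; less 30 min break → 3 h 37 min
Fri: 08:10–16:15 = 8 h 5 min; less 30 min break → 7 h 35 min
Sat: 05:47–17:45 = 11 h 58 min; less 30 min break → 11 h 28 min
Sun: 06:15–17:28 = 11 h 13 min; less 30 min break → 10 h 43 min
Thu reg 3 h 37 min / OT 0 h 0 min; Fri reg 7 h 35 min / OT 0 h 0 min; Sat reg 9 h 0 min / OT 2 h 28 min; Sun reg 9 h 0 min / OT 1 h 43 min.
Totals: regular 29 h 12 min, overtime 4 h 11 min.

Regular 29.20 hours, overtime 4.18 hours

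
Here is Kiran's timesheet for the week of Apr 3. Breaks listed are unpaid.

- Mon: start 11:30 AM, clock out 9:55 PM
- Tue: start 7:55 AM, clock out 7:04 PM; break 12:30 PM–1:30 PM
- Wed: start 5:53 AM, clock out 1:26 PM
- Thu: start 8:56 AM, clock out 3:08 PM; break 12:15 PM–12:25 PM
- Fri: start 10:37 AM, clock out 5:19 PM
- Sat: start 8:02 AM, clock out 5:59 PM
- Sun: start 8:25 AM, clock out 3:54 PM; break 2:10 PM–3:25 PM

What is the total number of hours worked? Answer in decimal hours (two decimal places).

57.03 hours

Mon: 11:30 AM–9:55 PM = 10 h 25 min
Tue: 7:55 AM–7:04 PM = 11 h 9 min; less 60 min break → 10 h 9 min
Wed: 5:53 AM–1:26 PM = 7 h 33 min
Thu: 8:56 AM–3:08 PM = 6 h 12 min; less 10 min break → 6 h 2 min
Fri: 10:37 AM–5:19 PM = 6 h 42 min
Sat: 8:02 AM–5:59 PM = 9 h 57 min
Sun: 8:25 AM–3:54 PM = 7 h 29 min; less 75 min break → 6 h 14 min
Total: 10 h 25 min + 10 h 9 min + 7 h 33 min + 6 h 2 min + 6 h 42 min + 9 h 57 min + 6 h 14 min = 57 h 2 min.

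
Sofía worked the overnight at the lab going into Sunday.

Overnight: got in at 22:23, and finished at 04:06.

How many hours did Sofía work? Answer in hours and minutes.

Overnight: 22:23 → midnight = 1 h 37 min; midnight → 04:06 = 4 h 6 min; span 5 h 43 min

5 h 43 min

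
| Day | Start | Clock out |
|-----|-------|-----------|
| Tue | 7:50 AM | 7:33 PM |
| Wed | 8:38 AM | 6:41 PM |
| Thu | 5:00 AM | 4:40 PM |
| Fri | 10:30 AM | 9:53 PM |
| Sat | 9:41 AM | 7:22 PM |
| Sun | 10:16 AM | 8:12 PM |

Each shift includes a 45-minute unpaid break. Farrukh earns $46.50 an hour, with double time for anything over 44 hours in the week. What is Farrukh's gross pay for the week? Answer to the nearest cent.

Tue: 7:50 AM–7:33 PM = 11 h 43 min; less 45 min break → 10 h 58 min
Wed: 8:38 AM–6:41 PM = 10 h 3 min; less 45 min break → 9 h 18 min
Thu: 5:00 AM–4:40 PM = 11 h 40 min; less 45 min break → 10 h 55 min
Fri: 10:30 AM–9:53 PM = 11 h 23 min; less 45 min break → 10 h 38 min
Sat: 9:41 AM–7:22 PM = 9 h 41 min; less 45 min break → 8 h 56 min
Sun: 10:16 AM–8:12 PM = 9 h 56 min; less 45 min break → 9 h 11 min
Total worked: 59 h 56 min = 3596 min.
Regular 44 h 0 min = 2640 min at $46.50/h; overtime 15 h 56 min = 956 min at $93.00/h.
Pay = (2640 × $46.50 + 956 × $93.00) ÷ 60 = $3527.80.

$3527.80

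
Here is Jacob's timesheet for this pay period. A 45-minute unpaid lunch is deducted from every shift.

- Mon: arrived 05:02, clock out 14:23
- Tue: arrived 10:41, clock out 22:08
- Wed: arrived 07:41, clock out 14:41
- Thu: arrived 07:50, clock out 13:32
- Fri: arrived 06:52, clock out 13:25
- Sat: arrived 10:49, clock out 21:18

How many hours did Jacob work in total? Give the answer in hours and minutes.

Mon: 05:02–14:23 = 9 h 21 min; less 45 min break → 8 h 36 min
Tue: 10:41–22:08 = 11 h 27 min; less 45 min break → 10 h 42 min
Wed: 07:41–14:41 = 7 h 0 min; less 45 min break → 6 h 15 min
Thu: 07:50–13:32 = 5 h 42 min; less 45 min break → 4 h 57 min
Fri: 06:52–13:25 = 6 h 33 min; less 45 min break → 5 h 48 min
Sat: 10:49–21:18 = 10 h 29 min; less 45 min break → 9 h 44 min
Total: 8 h 36 min + 10 h 42 min + 6 h 15 min + 4 h 57 min + 5 h 48 min + 9 h 44 min = 46 h 2 min.

46 h 2 min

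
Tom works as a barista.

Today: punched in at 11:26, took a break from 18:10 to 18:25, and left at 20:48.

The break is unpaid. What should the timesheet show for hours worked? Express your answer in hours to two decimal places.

9.12 hours

Today: 11:26–20:48 = 9 h 22 min; less 15 min break → 9 h 7 min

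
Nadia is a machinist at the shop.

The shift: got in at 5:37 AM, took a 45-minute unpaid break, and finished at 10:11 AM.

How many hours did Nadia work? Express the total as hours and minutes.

The shift: 5:37 AM–10:11 AM = 4 h 34 min; less 45 min break → 3 h 49 min

3 h 49 min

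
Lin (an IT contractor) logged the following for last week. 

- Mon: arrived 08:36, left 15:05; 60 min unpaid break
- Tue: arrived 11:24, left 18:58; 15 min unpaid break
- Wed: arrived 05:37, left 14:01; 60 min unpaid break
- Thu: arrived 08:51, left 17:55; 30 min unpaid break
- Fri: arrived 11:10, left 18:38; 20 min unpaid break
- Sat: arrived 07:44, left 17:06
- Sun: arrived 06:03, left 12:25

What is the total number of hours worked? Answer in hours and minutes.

51 h 38 min

Mon: 08:36–15:05 = 6 h 29 min; less 60 min break → 5 h 29 min
Tue: 11:24–18:58 = 7 h 34 min; less 15 min break → 7 h 19 min
Wed: 05:37–14:01 = 8 h 24 min; less 60 min break → 7 h 24 min
Thu: 08:51–17:55 = 9 h 4 min; less 30 min break → 8 h 34 min
Fri: 11:10–18:38 = 7 h 28 min; less 20 min break → 7 h 8 min
Sat: 07:44–17:06 = 9 h 22 min
Sun: 06:03–12:25 = 6 h 22 min
Total: 5 h 29 min + 7 h 19 min + 7 h 24 min + 8 h 34 min + 7 h 8 min + 9 h 22 min + 6 h 22 min = 51 h 38 min.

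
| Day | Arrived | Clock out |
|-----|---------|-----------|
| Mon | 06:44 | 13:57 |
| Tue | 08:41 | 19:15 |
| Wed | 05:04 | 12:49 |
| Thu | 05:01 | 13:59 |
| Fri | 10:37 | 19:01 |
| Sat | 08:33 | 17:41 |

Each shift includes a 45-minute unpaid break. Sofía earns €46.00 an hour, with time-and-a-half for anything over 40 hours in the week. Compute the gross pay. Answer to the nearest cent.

Mon: 06:44–13:57 = 7 h 13 min; less 45 min break → 6 h 28 min
Tue: 08:41–19:15 = 10 h 34 min; less 45 min break → 9 h 49 min
Wed: 05:04–12:49 = 7 h 45 min; less 45 min break → 7 h 0 min
Thu: 05:01–13:59 = 8 h 58 min; less 45 min break → 8 h 13 min
Fri: 10:37–19:01 = 8 h 24 min; less 45 min break → 7 h 39 min
Sat: 08:33–17:41 = 9 h 8 min; less 45 min break → 8 h 23 min
Total worked: 47 h 32 min = 2852 min.
Regular 40 h 0 min = 2400 min at €46.00/h; overtime 7 h 32 min = 452 min at €69.00/h.
Pay = (2400 × €46.00 + 452 × €69.00) ÷ 60 = €2359.80.

€2359.80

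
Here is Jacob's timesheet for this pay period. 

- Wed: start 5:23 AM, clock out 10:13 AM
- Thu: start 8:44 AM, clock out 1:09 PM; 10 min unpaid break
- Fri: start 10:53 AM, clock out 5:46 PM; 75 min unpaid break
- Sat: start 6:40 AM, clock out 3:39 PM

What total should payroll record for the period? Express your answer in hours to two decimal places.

Wed: 5:23 AM–10:13 AM = 4 h 50 min
Thu: 8:44 AM–1:09 PM = 4 h 25 min; less 10 min break → 4 h 15 min
Fri: 10:53 AM–5:46 PM = 6 h 53 min; less 75 min break → 5 h 38 min
Sat: 6:40 AM–3:39 PM = 8 h 59 min
Total: 4 h 50 min + 4 h 15 min + 5 h 38 min + 8 h 59 min = 23 h 42 min.

23.70 hours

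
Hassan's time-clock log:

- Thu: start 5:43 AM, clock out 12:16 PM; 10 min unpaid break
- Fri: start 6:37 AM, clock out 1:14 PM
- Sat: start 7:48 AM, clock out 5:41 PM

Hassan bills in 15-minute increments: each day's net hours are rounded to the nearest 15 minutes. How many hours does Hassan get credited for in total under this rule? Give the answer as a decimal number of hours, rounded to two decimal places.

23.00 hours

Thu: 5:43 AM–12:16 PM = 6 h 33 min − 10 min = 6 h 23 min → rounds to 6 h 30 min
Fri: 6:37 AM–1:14 PM = 6 h 37 min → rounds to 6 h 30 min
Sat: 7:48 AM–5:41 PM = 9 h 53 min → rounds to 10 h 0 min
Total credited: 23 h 0 min.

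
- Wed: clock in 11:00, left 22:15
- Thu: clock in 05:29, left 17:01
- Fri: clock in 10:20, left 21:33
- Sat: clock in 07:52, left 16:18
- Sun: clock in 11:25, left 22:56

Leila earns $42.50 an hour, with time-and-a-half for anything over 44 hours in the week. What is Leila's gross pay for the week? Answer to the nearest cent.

Wed: 11:00–22:15 = 11 h 15 min
Thu: 05:29–17:01 = 11 h 32 min
Fri: 10:20–21:33 = 11 h 13 min
Sat: 07:52–16:18 = 8 h 26 min
Sun: 11:25–22:56 = 11 h 31 min
Total worked: 53 h 57 min = 3237 min.
Regular 44 h 0 min = 2640 min at $42.50/h; overtime 9 h 57 min = 597 min at $63.75/h.
Pay = (2640 × $42.50 + 597 × $63.75) ÷ 60 = $2504.31.

$2504.31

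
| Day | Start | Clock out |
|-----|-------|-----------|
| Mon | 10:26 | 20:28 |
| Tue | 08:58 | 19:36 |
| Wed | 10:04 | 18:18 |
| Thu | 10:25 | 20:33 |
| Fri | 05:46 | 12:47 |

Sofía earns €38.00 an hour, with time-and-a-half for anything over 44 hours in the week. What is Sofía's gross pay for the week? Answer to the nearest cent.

€1788.85

Mon: 10:26–20:28 = 10 h 2 min
Tue: 08:58–19:36 = 10 h 38 min
Wed: 10:04–18:18 = 8 h 14 min
Thu: 10:25–20:33 = 10 h 8 min
Fri: 05:46–12:47 = 7 h 1 min
Total worked: 46 h 3 min = 2763 min.
Regular 44 h 0 min = 2640 min at €38.00/h; overtime 2 h 3 min = 123 min at €57.00/h.
Pay = (2640 × €38.00 + 123 × €57.00) ÷ 60 = €1788.85.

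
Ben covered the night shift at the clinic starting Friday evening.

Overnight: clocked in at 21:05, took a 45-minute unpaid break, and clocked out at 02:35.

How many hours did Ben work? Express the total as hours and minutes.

Overnight: 21:05 → midnight = 2 h 55 min; midnight → 02:35 = 2 h 35 min; span 5 h 30 min; less 45 min break → 4 h 45 min

4 h 45 min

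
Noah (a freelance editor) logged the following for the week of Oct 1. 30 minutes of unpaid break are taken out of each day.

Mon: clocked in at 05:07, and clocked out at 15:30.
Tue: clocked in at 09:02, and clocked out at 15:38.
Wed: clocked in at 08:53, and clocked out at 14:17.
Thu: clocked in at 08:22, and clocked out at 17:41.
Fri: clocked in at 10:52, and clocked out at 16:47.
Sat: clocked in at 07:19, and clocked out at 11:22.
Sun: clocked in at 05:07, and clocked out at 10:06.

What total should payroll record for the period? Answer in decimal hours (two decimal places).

43.15 hours

Mon: 05:07–15:30 = 10 h 23 min; less 30 min break → 9 h 53 min
Tue: 09:02–15:38 = 6 h 36 min; less 30 min break → 6 h 6 min
Wed: 08:53–14:17 = 5 h 24 min; less 30 min break → 4 h 54 min
Thu: 08:22–17:41 = 9 h 19 min; less 30 min break → 8 h 49 min
Fri: 10:52–16:47 = 5 h 55 min; less 30 min break → 5 h 25 min
Sat: 07:19–11:22 = 4 h 3 min; less 30 min break → 3 h 33 min
Sun: 05:07–10:06 = 4 h 59 min; less 30 min break → 4 h 29 min
Total: 9 h 53 min + 6 h 6 min + 4 h 54 min + 8 h 49 min + 5 h 25 min + 3 h 33 min + 4 h 29 min = 43 h 9 min.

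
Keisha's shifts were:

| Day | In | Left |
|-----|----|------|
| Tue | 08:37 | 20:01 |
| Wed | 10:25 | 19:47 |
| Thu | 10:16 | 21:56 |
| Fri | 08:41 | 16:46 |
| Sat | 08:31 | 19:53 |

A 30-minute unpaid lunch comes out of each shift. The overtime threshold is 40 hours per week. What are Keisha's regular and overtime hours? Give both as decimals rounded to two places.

Tue: 08:37–20:01 = 11 h 24 min; less 30 min break → 10 h 54 min
Wed: 10:25–19:47 = 9 h 22 min; less 30 min break → 8 h 52 min
Thu: 10:16–21:56 = 11 h 40 min; less 30 min break → 11 h 10 min
Fri: 08:41–16:46 = 8 h 5 min; less 30 min break → 7 h 35 min
Sat: 08:31–19:53 = 11 h 22 min; less 30 min break → 10 h 52 min
Total worked: 49 h 23 min = 49.38 h.
Threshold 40 h → overtime 9 h 23 min, regular 40 h 0 min.

Regular 40.00 hours, overtime 9.38 hours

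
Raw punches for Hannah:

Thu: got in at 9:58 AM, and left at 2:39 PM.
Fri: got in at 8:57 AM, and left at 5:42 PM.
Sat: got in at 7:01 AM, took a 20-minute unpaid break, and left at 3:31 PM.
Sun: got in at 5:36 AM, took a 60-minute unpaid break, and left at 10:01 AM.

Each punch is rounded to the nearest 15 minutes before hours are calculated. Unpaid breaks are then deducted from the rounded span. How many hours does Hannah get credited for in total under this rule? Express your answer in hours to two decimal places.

Thu: in 9:58 AM→10:00 AM, out 2:39 PM→2:45 PM; 4 h 45 min
Fri: in 8:57 AM→9:00 AM, out 5:42 PM→5:45 PM; 8 h 45 min
Sat: in 7:01 AM→7:00 AM, out 3:31 PM→3:30 PM; 8 h 30 min − 20 min = 8 h 10 min
Sun: in 5:36 AM→5:30 AM, out 10:01 AM→10:00 AM; 4 h 30 min − 60 min = 3 h 30 min
Total credited: 25 h 10 min.

25.17 hours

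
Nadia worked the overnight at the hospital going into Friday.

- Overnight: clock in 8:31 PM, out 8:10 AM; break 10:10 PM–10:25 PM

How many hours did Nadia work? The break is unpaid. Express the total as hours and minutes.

11 h 24 min

Overnight: 8:31 PM → midnight = 3 h 29 min; midnight → 8:10 AM = 8 h 10 min; span 11 h 39 min; less 15 min break → 11 h 24 min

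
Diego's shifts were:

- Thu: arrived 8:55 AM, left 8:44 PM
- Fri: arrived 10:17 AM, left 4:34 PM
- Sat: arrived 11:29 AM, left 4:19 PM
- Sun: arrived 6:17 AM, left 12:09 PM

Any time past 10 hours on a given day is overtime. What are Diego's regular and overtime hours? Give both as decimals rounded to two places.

Thu: 8:55 AM–8:44 PM = 11 h 49 min
Fri: 10:17 AM–4:34 PM = 6 h 17 min
Sat: 11:29 AM–4:19 PM = 4 h 50 min
Sun: 6:17 AM–12:09 PM = 5 h 52 min
Thu reg 10 h 0 min / OT 1 h 49 min; Fri reg 6 h 17 min / OT 0 h 0 min; Sat reg 4 h 50 min / OT 0 h 0 min; Sun reg 5 h 52 min / OT 0 h 0 min.
Totals: regular 26 h 59 min, overtime 1 h 49 min.

Regular 26.98 hours, overtime 1.82 hours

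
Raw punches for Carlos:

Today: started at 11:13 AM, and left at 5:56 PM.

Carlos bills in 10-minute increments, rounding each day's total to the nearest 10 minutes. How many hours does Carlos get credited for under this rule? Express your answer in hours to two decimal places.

6.67 hours

Today: 11:13 AM–5:56 PM = 6 h 43 min → rounds to 6 h 40 min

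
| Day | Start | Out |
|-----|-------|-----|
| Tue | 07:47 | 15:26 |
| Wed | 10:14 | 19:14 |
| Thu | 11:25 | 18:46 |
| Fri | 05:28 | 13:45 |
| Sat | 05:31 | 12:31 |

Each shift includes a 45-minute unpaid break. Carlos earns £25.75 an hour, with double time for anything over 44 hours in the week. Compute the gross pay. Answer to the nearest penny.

Tue: 07:47–15:26 = 7 h 39 min; less 45 min break → 6 h 54 min
Wed: 10:14–19:14 = 9 h 0 min; less 45 min break → 8 h 15 min
Thu: 11:25–18:46 = 7 h 21 min; less 45 min break → 6 h 36 min
Fri: 05:28–13:45 = 8 h 17 min; less 45 min break → 7 h 32 min
Sat: 05:31–12:31 = 7 h 0 min; less 45 min break → 6 h 15 min
Total worked: 35 h 32 min = 2132 min.
Regular 35 h 32 min = 2132 min at £25.75/h; overtime 0 h 0 min = 0 min at £51.50/h.
Pay = (2132 × £25.75 + 0 × £51.50) ÷ 60 = £914.98.

£914.98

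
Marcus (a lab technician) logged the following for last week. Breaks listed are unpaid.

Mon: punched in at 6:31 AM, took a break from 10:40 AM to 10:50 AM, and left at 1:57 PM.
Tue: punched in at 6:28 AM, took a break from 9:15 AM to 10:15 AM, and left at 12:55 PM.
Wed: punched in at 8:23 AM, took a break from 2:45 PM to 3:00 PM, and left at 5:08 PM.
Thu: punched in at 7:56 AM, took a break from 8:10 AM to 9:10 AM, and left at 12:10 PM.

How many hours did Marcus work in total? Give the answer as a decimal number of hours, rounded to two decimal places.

24.45 hours

Mon: 6:31 AM–1:57 PM = 7 h 26 min; less 10 min break → 7 h 16 min
Tue: 6:28 AM–12:55 PM = 6 h 27 min; less 60 min break → 5 h 27 min
Wed: 8:23 AM–5:08 PM = 8 h 45 min; less 15 min break → 8 h 30 min
Thu: 7:56 AM–12:10 PM = 4 h 14 min; less 60 min break → 3 h 14 min
Total: 7 h 16 min + 5 h 27 min + 8 h 30 min + 3 h 14 min = 24 h 27 min.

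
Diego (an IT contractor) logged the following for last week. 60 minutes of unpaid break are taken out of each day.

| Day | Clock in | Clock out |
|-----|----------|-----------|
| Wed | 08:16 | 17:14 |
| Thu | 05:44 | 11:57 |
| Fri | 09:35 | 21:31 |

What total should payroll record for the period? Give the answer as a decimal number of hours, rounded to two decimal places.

24.12 hours

Wed: 08:16–17:14 = 8 h 58 min; less 60 min break → 7 h 58 min
Thu: 05:44–11:57 = 6 h 13 min; less 60 min break → 5 h 13 min
Fri: 09:35–21:31 = 11 h 56 min; less 60 min break → 10 h 56 min
Total: 7 h 58 min + 5 h 13 min + 10 h 56 min = 24 h 7 min.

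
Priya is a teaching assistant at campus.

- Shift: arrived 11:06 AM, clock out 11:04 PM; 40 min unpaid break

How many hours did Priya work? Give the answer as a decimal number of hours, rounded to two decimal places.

11.30 hours

Shift: 11:06 AM–11:04 PM = 11 h 58 min; less 40 min break → 11 h 18 min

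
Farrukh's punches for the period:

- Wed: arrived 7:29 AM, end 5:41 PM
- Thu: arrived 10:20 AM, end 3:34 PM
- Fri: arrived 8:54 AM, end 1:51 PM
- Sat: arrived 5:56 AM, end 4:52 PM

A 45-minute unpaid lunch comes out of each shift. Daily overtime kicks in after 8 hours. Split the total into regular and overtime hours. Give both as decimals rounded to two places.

Wed: 7:29 AM–5:41 PM = 10 h 12 min; less 45 min break → 9 h 27 min
Thu: 10:20 AM–3:34 PM = 5 h 14 min; less 45 min break → 4 h 29 min
Fri: 8:54 AM–1:51 PM = 4 h 57 min; less 45 min break → 4 h 12 min
Sat: 5:56 AM–4:52 PM = 10 h 56 min; less 45 min break → 10 h 11 min
Wed reg 8 h 0 min / OT 1 h 27 min; Thu reg 4 h 29 min / OT 0 h 0 min; Fri reg 4 h 12 min / OT 0 h 0 min; Sat reg 8 h 0 min / OT 2 h 11 min.
Totals: regular 24 h 41 min, overtime 3 h 38 min.

Regular 24.68 hours, overtime 3.63 hours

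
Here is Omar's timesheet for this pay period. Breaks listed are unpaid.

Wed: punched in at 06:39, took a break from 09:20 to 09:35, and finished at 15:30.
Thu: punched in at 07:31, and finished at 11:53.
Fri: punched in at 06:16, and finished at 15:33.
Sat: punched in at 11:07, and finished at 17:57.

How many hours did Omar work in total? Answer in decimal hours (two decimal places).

Wed: 06:39–15:30 = 8 h 51 min; less 15 min break → 8 h 36 min
Thu: 07:31–11:53 = 4 h 22 min
Fri: 06:16–15:33 = 9 h 17 min
Sat: 11:07–17:57 = 6 h 50 min
Total: 8 h 36 min + 4 h 22 min + 9 h 17 min + 6 h 50 min = 29 h 5 min.

29.08 hours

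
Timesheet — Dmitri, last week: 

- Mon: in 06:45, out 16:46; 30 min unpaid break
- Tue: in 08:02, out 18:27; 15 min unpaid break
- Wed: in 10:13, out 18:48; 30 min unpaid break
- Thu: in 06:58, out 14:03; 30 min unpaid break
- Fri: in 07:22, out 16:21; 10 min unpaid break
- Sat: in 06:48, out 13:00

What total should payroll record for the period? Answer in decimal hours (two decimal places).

Mon: 06:45–16:46 = 10 h 1 min; less 30 min break → 9 h 31 min
Tue: 08:02–18:27 = 10 h 25 min; less 15 min break → 10 h 10 min
Wed: 10:13–18:48 = 8 h 35 min; less 30 min break → 8 h 5 min
Thu: 06:58–14:03 = 7 h 5 min; less 30 min break → 6 h 35 min
Fri: 07:22–16:21 = 8 h 59 min; less 10 min break → 8 h 49 min
Sat: 06:48–13:00 = 6 h 12 min
Total: 9 h 31 min + 10 h 10 min + 8 h 5 min + 6 h 35 min + 8 h 49 min + 6 h 12 min = 49 h 22 min.

49.37 hours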